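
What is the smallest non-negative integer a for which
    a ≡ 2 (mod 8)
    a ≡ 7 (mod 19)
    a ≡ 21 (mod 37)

The moduli are pairwise coprime; N = 8·19·37 = 5624.
N/8 = 703; 703 ≡ 7 (mod 8); 7·7 ≡ 1, so inverse 7.
N/19 = 296; 296 ≡ 11 (mod 19); 11·7 ≡ 1, so inverse 7.
N/37 = 152; 152 ≡ 4 (mod 37); 4·28 ≡ 1, so inverse 28.
a ≡ 2·703·7 + 7·296·7 + 21·152·28 = 113722.
113722 mod 5624 = 1242.

1242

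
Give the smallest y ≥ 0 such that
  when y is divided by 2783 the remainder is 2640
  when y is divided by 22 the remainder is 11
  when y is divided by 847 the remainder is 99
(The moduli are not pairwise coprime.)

22121

gcd(2783, 22) = 11 and 11 | (11 − 2640), so the pair is consistent; merging gives y ≡ 5423 (mod 5566), where 5566 = lcm(2783, 22).
gcd(5566, 847) = 121 and 121 | (99 − 5423), so the pair is consistent; merging gives y ≡ 22121 (mod 38962), where 38962 = lcm(5566, 847).
The solution is unique modulo lcm(2783, 22, 847) = 38962.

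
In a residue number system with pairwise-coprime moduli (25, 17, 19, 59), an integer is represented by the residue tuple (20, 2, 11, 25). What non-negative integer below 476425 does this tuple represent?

Combine the congruences pairwise.
From x ≡ 20 (mod 25) write x = 20 + 25t. Substituting into x ≡ 2 (mod 17) gives 25t ≡ 16 (mod 17), and since 8⁻¹ ≡ 15 (mod 17), t ≡ 2. Hence x ≡ 20 + 25·2 = 70 (mod 425).
From x ≡ 70 (mod 425) write x = 70 + 425t. Substituting into x ≡ 11 (mod 19) gives 425t ≡ 17 (mod 19), and since 7⁻¹ ≡ 11 (mod 19), t ≡ 16. Hence x ≡ 70 + 425·16 = 6870 (mod 8075).
From x ≡ 6870 (mod 8075) write x = 6870 + 8075t. Substituting into x ≡ 25 (mod 59) gives 8075t ≡ 58 (mod 59), and since 51⁻¹ ≡ 22 (mod 59), t ≡ 37. Hence x ≡ 6870 + 8075·37 = 305645 (mod 476425).

305645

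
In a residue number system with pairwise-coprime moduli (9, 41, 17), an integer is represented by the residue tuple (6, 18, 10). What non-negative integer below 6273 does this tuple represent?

The moduli are pairwise coprime; N = 9·41·17 = 6273.
N/9 = 697; 697 ≡ 4 (mod 9); 4·7 ≡ 1, so inverse 7.
N/41 = 153; 153 ≡ 30 (mod 41); 30·26 ≡ 1, so inverse 26.
N/17 = 369; 369 ≡ 12 (mod 17); 12·10 ≡ 1, so inverse 10.
x ≡ 6·697·7 + 18·153·26 + 10·369·10 = 137778.
137778 mod 6273 = 6045.

6045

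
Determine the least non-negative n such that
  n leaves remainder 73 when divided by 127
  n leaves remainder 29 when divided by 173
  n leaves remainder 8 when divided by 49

353641

The moduli are pairwise coprime; M = 127·173·49 = 1076579.
M/127 = 8477; 8477 ≡ 95 (mod 127); 95·123 ≡ 1, so inverse 123.
M/173 = 6223; 6223 ≡ 168 (mod 173); 168·69 ≡ 1, so inverse 69.
M/49 = 21971; 21971 ≡ 19 (mod 49); 19·31 ≡ 1, so inverse 31.
n ≡ 73·8477·123 + 29·6223·69 + 8·21971·31 = 94016014.
94016014 mod 1076579 = 353641.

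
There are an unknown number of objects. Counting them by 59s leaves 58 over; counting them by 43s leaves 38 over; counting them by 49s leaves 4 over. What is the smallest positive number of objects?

108441

From N ≡ 58 (mod 59) write N = 58 + 59t. Substituting into N ≡ 38 (mod 43) gives 59t ≡ 23 (mod 43), and since 16⁻¹ ≡ 35 (mod 43), t ≡ 31. Hence N ≡ 58 + 59·31 = 1887 (mod 2537).
From N ≡ 1887 (mod 2537) write N = 1887 + 2537t. Substituting into N ≡ 4 (mod 49) gives 2537t ≡ 28 (mod 49), and since 38⁻¹ ≡ 40 (mod 49), t ≡ 42. Hence N ≡ 1887 + 2537·42 = 108441 (mod 124313).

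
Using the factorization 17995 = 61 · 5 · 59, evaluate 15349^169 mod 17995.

Mod 61: 15349 ≡ 38; by Fermat, exponent reduces to 169 mod 60 = 49; 38^49 ≡ 8 (mod 61).
Mod 5: 15349 ≡ 4; by Fermat, exponent reduces to 169 mod 4 = 1; 4^1 ≡ 4 (mod 5).
Mod 59: 15349 ≡ 9; by Fermat, exponent reduces to 169 mod 58 = 53; 9^53 ≡ 53 (mod 59).
Combine by CRT: x ≡ 8 (mod 61), x ≡ 4 (mod 5), x ≡ 53 (mod 59) ⇒ x ≡ 6779 (mod 17995).

6779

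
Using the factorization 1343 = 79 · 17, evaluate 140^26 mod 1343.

475

Mod 79: 140 ≡ 61; 61^26 ≡ 1 (mod 79).
Mod 17: 140 ≡ 4; by Fermat, exponent reduces to 26 mod 16 = 10; 4^10 ≡ 16 (mod 17).
Combine by CRT: x ≡ 1 (mod 79), x ≡ 16 (mod 17) ⇒ x ≡ 475 (mod 1343).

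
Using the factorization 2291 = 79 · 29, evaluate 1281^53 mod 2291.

Mod 79: 1281 ≡ 17; 17^53 ≡ 17 (mod 79).
Mod 29: 1281 ≡ 5; by Fermat, exponent reduces to 53 mod 28 = 25; 5^25 ≡ 13 (mod 29).
Combine by CRT: x ≡ 17 (mod 79), x ≡ 13 (mod 29) ⇒ x ≡ 1202 (mod 2291).

1202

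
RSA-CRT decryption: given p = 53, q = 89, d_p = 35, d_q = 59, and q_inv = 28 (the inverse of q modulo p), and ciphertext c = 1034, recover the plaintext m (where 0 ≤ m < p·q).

m₁ = c^(d_p) mod p: c ≡ 27 (mod 53), and 27^35 mod 53 = 3.
m₂ = c^(d_q) mod q: c ≡ 55 (mod 89), and 55^59 mod 89 = 34.
h = q_inv·(m₁ − m₂) mod p = 28·(3 − 34) mod 53 = 33.
m = m₂ + h·q = 34 + 33·89 = 2971.

2971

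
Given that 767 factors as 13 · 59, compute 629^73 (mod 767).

161

Mod 13: 629 ≡ 5; by Fermat, exponent reduces to 73 mod 12 = 1; 5^1 ≡ 5 (mod 13).
Mod 59: 629 ≡ 39; by Fermat, exponent reduces to 73 mod 58 = 15; 39^15 ≡ 43 (mod 59).
Combine by CRT: x ≡ 5 (mod 13), x ≡ 43 (mod 59) ⇒ x ≡ 161 (mod 767).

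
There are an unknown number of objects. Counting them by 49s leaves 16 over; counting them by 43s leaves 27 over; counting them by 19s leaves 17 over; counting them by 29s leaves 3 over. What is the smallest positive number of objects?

303865

Combine the congruences pairwise.
From N ≡ 16 (mod 49) write N = 16 + 49t. Substituting into N ≡ 27 (mod 43) gives 49t ≡ 11 (mod 43), and since 6⁻¹ ≡ 36 (mod 43), t ≡ 9. Hence N ≡ 16 + 49·9 = 457 (mod 2107).
From N ≡ 457 (mod 2107) write N = 457 + 2107t. Substituting into N ≡ 17 (mod 19) gives 2107t ≡ 16 (mod 19), and since 17⁻¹ ≡ 9 (mod 19), t ≡ 11. Hence N ≡ 457 + 2107·11 = 23634 (mod 40033).
From N ≡ 23634 (mod 40033) write N = 23634 + 40033t. Substituting into N ≡ 3 (mod 29) gives 40033t ≡ 4 (mod 29), and since 13⁻¹ ≡ 9 (mod 29), t ≡ 7. Hence N ≡ 23634 + 40033·7 = 303865 (mod 1160957).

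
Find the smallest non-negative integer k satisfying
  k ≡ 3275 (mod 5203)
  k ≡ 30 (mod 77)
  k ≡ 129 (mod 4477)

429921

gcd(5203, 77) = 11 and 11 | (30 − 3275), so the pair is consistent; merging gives k ≡ 29290 (mod 36421), where 36421 = lcm(5203, 77).
gcd(36421, 4477) = 121 and 121 | (129 − 29290), so the pair is consistent; merging gives k ≡ 429921 (mod 1347577), where 1347577 = lcm(36421, 4477).
The solution is unique modulo lcm(5203, 77, 4477) = 1347577.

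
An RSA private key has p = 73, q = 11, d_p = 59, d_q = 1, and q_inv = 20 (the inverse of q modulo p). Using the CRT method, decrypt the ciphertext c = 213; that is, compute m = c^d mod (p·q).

m₁ = c^(d_p) mod p: c ≡ 67 (mod 73), and 67^59 mod 73 = 38.
m₂ = c^(d_q) mod q: c ≡ 4 (mod 11), and 4^1 mod 11 = 4.
h = q_inv·(m₁ − m₂) mod p = 20·(38 − 4) mod 73 = 23.
m = m₂ + h·q = 4 + 23·11 = 257.

257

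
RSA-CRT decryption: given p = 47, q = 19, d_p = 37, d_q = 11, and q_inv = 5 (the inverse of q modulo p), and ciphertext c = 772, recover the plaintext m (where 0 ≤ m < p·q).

m₁ = c^(d_p) mod p: c ≡ 20 (mod 47), and 20^37 mod 47 = 29.
m₂ = c^(d_q) mod q: c ≡ 12 (mod 19), and 12^11 mod 19 = 8.
h = q_inv·(m₁ − m₂) mod p = 5·(29 − 8) mod 47 = 11.
m = m₂ + h·q = 8 + 11·19 = 217.

217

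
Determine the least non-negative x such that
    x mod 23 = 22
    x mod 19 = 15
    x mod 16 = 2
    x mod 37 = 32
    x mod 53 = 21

The moduli are pairwise coprime; N = 23·19·16·37·53 = 13711312.
N/23 = 596144; 596144 ≡ 7 (mod 23); 7·10 ≡ 1, so inverse 10.
N/19 = 721648; 721648 ≡ 9 (mod 19); 9·17 ≡ 1, so inverse 17.
N/16 = 856957; 856957 ≡ 13 (mod 16); 13·5 ≡ 1, so inverse 5.
N/37 = 370576; 370576 ≡ 21 (mod 37); 21·30 ≡ 1, so inverse 30.
N/53 = 258704; 258704 ≡ 11 (mod 53); 11·29 ≡ 1, so inverse 29.
x ≡ 22·596144·10 + 15·721648·17 + 2·856957·5 + 32·370576·30 + 21·258704·29 = 837045186.
837045186 mod 13711312 = 655154.

655154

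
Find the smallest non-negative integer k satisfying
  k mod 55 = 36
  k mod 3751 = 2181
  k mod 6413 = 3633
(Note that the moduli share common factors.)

939931

gcd(55, 3751) = 11 and 11 | (2181 − 36), so the pair is consistent; merging gives k ≡ 2181 (mod 18755), where 18755 = lcm(55, 3751).
gcd(18755, 6413) = 121 and 121 | (3633 − 2181), so the pair is consistent; merging gives k ≡ 939931 (mod 994015), where 994015 = lcm(18755, 6413).
The solution is unique modulo lcm(55, 3751, 6413) = 994015.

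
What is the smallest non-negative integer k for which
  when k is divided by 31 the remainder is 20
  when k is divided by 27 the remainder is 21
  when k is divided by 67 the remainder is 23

21999

The moduli are pairwise coprime; N = 31·27·67 = 56079.
N/31 = 1809; 1809 ≡ 11 (mod 31); 11·17 ≡ 1, so inverse 17.
N/27 = 2077; 2077 ≡ 25 (mod 27); 25·13 ≡ 1, so inverse 13.
N/67 = 837; 837 ≡ 33 (mod 67); 33·65 ≡ 1, so inverse 65.
k ≡ 20·1809·17 + 21·2077·13 + 23·837·65 = 2433396.
2433396 mod 56079 = 21999.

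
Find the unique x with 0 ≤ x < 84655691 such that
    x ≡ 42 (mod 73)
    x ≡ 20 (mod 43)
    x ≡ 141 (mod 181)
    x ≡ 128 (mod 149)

48133833

From x ≡ 42 (mod 73) write x = 42 + 73t. Substituting into x ≡ 20 (mod 43) gives 73t ≡ 21 (mod 43), and since 30⁻¹ ≡ 33 (mod 43), t ≡ 5. Hence x ≡ 42 + 73·5 = 407 (mod 3139).
From x ≡ 407 (mod 3139) write x = 407 + 3139t. Substituting into x ≡ 141 (mod 181) gives 3139t ≡ 96 (mod 181), and since 62⁻¹ ≡ 73 (mod 181), t ≡ 130. Hence x ≡ 407 + 3139·130 = 408477 (mod 568159).
From x ≡ 408477 (mod 568159) write x = 408477 + 568159t. Substituting into x ≡ 128 (mod 149) gives 568159t ≡ 60 (mod 149), and since 22⁻¹ ≡ 61 (mod 149), t ≡ 84. Hence x ≡ 408477 + 568159·84 = 48133833 (mod 84655691).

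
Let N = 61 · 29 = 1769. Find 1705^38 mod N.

Mod 61: 1705 ≡ 58; 58^38 ≡ 34 (mod 61).
Mod 29: 1705 ≡ 23; by Fermat, exponent reduces to 38 mod 28 = 10; 23^10 ≡ 16 (mod 29).
Combine by CRT: x ≡ 34 (mod 61), x ≡ 16 (mod 29) ⇒ x ≡ 1437 (mod 1769).

1437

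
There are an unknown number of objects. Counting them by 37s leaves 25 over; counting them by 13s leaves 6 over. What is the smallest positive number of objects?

From N ≡ 25 (mod 37) write N = 25 + 37t. Substituting into N ≡ 6 (mod 13) gives 37t ≡ 7 (mod 13), and since 11⁻¹ ≡ 6 (mod 13), t ≡ 3. Hence N ≡ 25 + 37·3 = 136 (mod 481).

136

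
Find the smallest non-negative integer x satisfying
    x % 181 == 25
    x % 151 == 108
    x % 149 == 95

662847

The moduli are pairwise coprime; N = 181·151·149 = 4072319.
N/181 = 22499; 22499 ≡ 55 (mod 181); 55·79 ≡ 1, so inverse 79.
N/151 = 26969; 26969 ≡ 91 (mod 151); 91·78 ≡ 1, so inverse 78.
N/149 = 27331; 27331 ≡ 64 (mod 149); 64·7 ≡ 1, so inverse 7.
x ≡ 25·22499·79 + 108·26969·78 + 95·27331·7 = 289797496.
289797496 mod 4072319 = 662847.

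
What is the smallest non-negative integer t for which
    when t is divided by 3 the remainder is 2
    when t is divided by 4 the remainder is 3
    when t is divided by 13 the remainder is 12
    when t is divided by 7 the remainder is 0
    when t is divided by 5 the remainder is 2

2807

The moduli are pairwise coprime; N = 3·4·13·7·5 = 5460.
N/3 = 1820; 1820 ≡ 2 (mod 3); 2·2 ≡ 1, so inverse 2.
N/4 = 1365; 1365 ≡ 1 (mod 4), inverse 1.
N/13 = 420; 420 ≡ 4 (mod 13); 4·10 ≡ 1, so inverse 10.
N/7 = 780; 780 ≡ 3 (mod 7); 3·5 ≡ 1, so inverse 5.
N/5 = 1092; 1092 ≡ 2 (mod 5); 2·3 ≡ 1, so inverse 3.
t ≡ 2·1820·2 + 3·1365·1 + 12·420·10 + 0·780·5 + 2·1092·3 = 68327.
68327 mod 5460 = 2807.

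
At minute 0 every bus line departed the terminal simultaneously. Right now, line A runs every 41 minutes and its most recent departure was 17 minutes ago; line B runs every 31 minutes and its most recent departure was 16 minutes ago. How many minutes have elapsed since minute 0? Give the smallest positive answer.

140

From t ≡ 17 (mod 41) write t = 17 + 41s. Substituting into t ≡ 16 (mod 31) gives 41s ≡ 30 (mod 31), and since 10⁻¹ ≡ 28 (mod 31), s ≡ 3. Hence t ≡ 17 + 41·3 = 140 (mod 1271).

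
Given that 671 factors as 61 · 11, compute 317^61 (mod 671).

Mod 61: 317 ≡ 12; by Fermat, exponent reduces to 61 mod 60 = 1; 12^1 ≡ 12 (mod 61).
Mod 11: 317 ≡ 9; by Fermat, exponent reduces to 61 mod 10 = 1; 9^1 ≡ 9 (mod 11).
Combine by CRT: x ≡ 12 (mod 61), x ≡ 9 (mod 11) ⇒ x ≡ 317 (mod 671).

317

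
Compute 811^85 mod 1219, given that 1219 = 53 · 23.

Mod 53: 811 ≡ 16; by Fermat, exponent reduces to 85 mod 52 = 33; 16^33 ≡ 49 (mod 53).
Mod 23: 811 ≡ 6; by Fermat, exponent reduces to 85 mod 22 = 19; 6^19 ≡ 18 (mod 23).
Combine by CRT: x ≡ 49 (mod 53), x ≡ 18 (mod 23) ⇒ x ≡ 685 (mod 1219).

685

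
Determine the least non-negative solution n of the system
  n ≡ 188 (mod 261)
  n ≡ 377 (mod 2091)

50561

gcd(261, 2091) = 3 and 3 | (377 − 188), so the pair is consistent; merging gives n ≡ 50561 (mod 181917), where 181917 = lcm(261, 2091).
The solution is unique modulo lcm(261, 2091) = 181917.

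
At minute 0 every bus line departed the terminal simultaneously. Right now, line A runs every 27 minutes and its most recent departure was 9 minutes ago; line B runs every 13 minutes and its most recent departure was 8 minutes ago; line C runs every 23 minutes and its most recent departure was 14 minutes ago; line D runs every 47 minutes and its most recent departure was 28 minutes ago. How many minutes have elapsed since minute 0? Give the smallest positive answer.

From t ≡ 9 (mod 27) write t = 9 + 27s. Substituting into t ≡ 8 (mod 13) gives 27s ≡ 12 (mod 13), and since 1⁻¹ ≡ 1 (mod 13), s ≡ 12. Hence t ≡ 9 + 27·12 = 333 (mod 351).
From t ≡ 333 (mod 351) write t = 333 + 351s. Substituting into t ≡ 14 (mod 23) gives 351s ≡ 3 (mod 23), and since 6⁻¹ ≡ 4 (mod 23), s ≡ 12. Hence t ≡ 333 + 351·12 = 4545 (mod 8073).
From t ≡ 4545 (mod 8073) write t = 4545 + 8073s. Substituting into t ≡ 28 (mod 47) gives 8073s ≡ 42 (mod 47), and since 36⁻¹ ≡ 17 (mod 47), s ≡ 9. Hence t ≡ 4545 + 8073·9 = 77202 (mod 379431).

77202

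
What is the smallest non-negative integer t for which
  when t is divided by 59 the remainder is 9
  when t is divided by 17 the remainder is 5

Combine the congruences pairwise.
From t ≡ 9 (mod 59) write t = 9 + 59s. Substituting into t ≡ 5 (mod 17) gives 59s ≡ 13 (mod 17), and since 8⁻¹ ≡ 15 (mod 17), s ≡ 8. Hence t ≡ 9 + 59·8 = 481 (mod 1003).

481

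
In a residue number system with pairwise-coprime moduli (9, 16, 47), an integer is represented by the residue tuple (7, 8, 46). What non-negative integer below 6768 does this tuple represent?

4840

The moduli are pairwise coprime; N = 9·16·47 = 6768.
N/9 = 752; 752 ≡ 5 (mod 9); 5·2 ≡ 1, so inverse 2.
N/16 = 423; 423 ≡ 7 (mod 16); 7·7 ≡ 1, so inverse 7.
N/47 = 144; 144 ≡ 3 (mod 47); 3·16 ≡ 1, so inverse 16.
x ≡ 7·752·2 + 8·423·7 + 46·144·16 = 140200.
140200 mod 6768 = 4840.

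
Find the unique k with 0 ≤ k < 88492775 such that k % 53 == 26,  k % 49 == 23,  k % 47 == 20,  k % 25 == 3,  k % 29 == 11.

136978

From k ≡ 26 (mod 53) write k = 26 + 53t. Substituting into k ≡ 23 (mod 49) gives 53t ≡ 46 (mod 49), and since 4⁻¹ ≡ 37 (mod 49), t ≡ 36. Hence k ≡ 26 + 53·36 = 1934 (mod 2597).
From k ≡ 1934 (mod 2597) write k = 1934 + 2597t. Substituting into k ≡ 20 (mod 47) gives 2597t ≡ 13 (mod 47), and since 12⁻¹ ≡ 4 (mod 47), t ≡ 5. Hence k ≡ 1934 + 2597·5 = 14919 (mod 122059).
From k ≡ 14919 (mod 122059) write k = 14919 + 122059t. Substituting into k ≡ 3 (mod 25) gives 122059t ≡ 9 (mod 25), and since 9⁻¹ ≡ 14 (mod 25), t ≡ 1. Hence k ≡ 14919 + 122059·1 = 136978 (mod 3051475).
From k ≡ 136978 (mod 3051475) write k = 136978 + 3051475t. Substituting into k ≡ 11 (mod 29) gives 3051475t ≡ 0 (mod 29), and since 8⁻¹ ≡ 11 (mod 29), t ≡ 0. Hence k ≡ 136978 + 3051475·0 = 136978 (mod 88492775).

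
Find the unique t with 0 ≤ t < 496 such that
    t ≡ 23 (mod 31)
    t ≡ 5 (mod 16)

85

From t ≡ 23 (mod 31) write t = 23 + 31s. Substituting into t ≡ 5 (mod 16) gives 31s ≡ 14 (mod 16), and since 15⁻¹ ≡ 15 (mod 16), s ≡ 2. Hence t ≡ 23 + 31·2 = 85 (mod 496).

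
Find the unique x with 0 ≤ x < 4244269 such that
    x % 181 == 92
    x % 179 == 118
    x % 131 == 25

358834

Combine the congruences pairwise.
From x ≡ 92 (mod 181) write x = 92 + 181t. Substituting into x ≡ 118 (mod 179) gives 181t ≡ 26 (mod 179), and since 2⁻¹ ≡ 90 (mod 179), t ≡ 13. Hence x ≡ 92 + 181·13 = 2445 (mod 32399).
From x ≡ 2445 (mod 32399) write x = 2445 + 32399t. Substituting into x ≡ 25 (mod 131) gives 32399t ≡ 69 (mod 131), and since 42⁻¹ ≡ 78 (mod 131), t ≡ 11. Hence x ≡ 2445 + 32399·11 = 358834 (mod 4244269).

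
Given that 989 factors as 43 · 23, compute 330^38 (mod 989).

683

Mod 43: 330 ≡ 29; 29^38 ≡ 38 (mod 43).
Mod 23: 330 ≡ 8; by Fermat, exponent reduces to 38 mod 22 = 16; 8^16 ≡ 16 (mod 23).
Combine by CRT: x ≡ 38 (mod 43), x ≡ 16 (mod 23) ⇒ x ≡ 683 (mod 989).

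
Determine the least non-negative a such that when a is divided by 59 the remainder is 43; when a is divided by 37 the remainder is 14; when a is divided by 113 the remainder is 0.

The moduli are pairwise coprime; N = 59·37·113 = 246679.
N/59 = 4181; 4181 ≡ 51 (mod 59); 51·22 ≡ 1, so inverse 22.
N/37 = 6667; 6667 ≡ 7 (mod 37); 7·16 ≡ 1, so inverse 16.
N/113 = 2183; 2183 ≡ 36 (mod 113); 36·22 ≡ 1, so inverse 22.
a ≡ 43·4181·22 + 14·6667·16 + 0·2183·22 = 5448634.
5448634 mod 246679 = 21696.

21696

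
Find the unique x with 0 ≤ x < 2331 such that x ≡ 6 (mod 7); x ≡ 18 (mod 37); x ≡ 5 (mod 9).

1868

The moduli are pairwise coprime; N = 7·37·9 = 2331.
N/7 = 333; 333 ≡ 4 (mod 7); 4·2 ≡ 1, so inverse 2.
N/37 = 63; 63 ≡ 26 (mod 37); 26·10 ≡ 1, so inverse 10.
N/9 = 259; 259 ≡ 7 (mod 9); 7·4 ≡ 1, so inverse 4.
x ≡ 6·333·2 + 18·63·10 + 5·259·4 = 20516.
20516 mod 2331 = 1868.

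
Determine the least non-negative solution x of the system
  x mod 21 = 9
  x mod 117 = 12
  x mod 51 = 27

12063

Combine the congruences pairwise.
gcd(21, 117) = 3 and 3 | (12 − 9), so the pair is consistent; merging gives x ≡ 597 (mod 819), where 819 = lcm(21, 117).
gcd(819, 51) = 3 and 3 | (27 − 597), so the pair is consistent; merging gives x ≡ 12063 (mod 13923), where 13923 = lcm(819, 51).
The solution is unique modulo lcm(21, 117, 51) = 13923.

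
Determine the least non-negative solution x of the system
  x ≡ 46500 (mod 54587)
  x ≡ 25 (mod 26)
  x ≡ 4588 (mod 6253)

2612089

gcd(54587, 26) = 13 and 13 | (25 − 46500), so the pair is consistent; merging gives x ≡ 101087 (mod 109174), where 109174 = lcm(54587, 26).
gcd(109174, 6253) = 169 and 169 | (4588 − 101087), so the pair is consistent; merging gives x ≡ 2612089 (mod 4039438), where 4039438 = lcm(109174, 6253).
The solution is unique modulo lcm(54587, 26, 6253) = 4039438.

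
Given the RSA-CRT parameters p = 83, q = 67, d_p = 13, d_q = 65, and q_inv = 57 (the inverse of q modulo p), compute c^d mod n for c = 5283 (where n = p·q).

m₁ = c^(d_p) mod p: c ≡ 54 (mod 83), and 54^13 mod 83 = 71.
m₂ = c^(d_q) mod q: c ≡ 57 (mod 67), and 57^65 mod 67 = 20.
h = q_inv·(m₁ − m₂) mod p = 57·(71 − 20) mod 83 = 2.
m = m₂ + h·q = 20 + 2·67 = 154.

154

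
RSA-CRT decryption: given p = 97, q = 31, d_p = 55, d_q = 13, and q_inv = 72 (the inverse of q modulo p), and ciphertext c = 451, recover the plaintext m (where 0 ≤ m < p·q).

m₁ = c^(d_p) mod p: c ≡ 63 (mod 97), and 63^55 mod 97 = 52.
m₂ = c^(d_q) mod q: c ≡ 17 (mod 31), and 17^13 mod 31 = 3.
h = q_inv·(m₁ − m₂) mod p = 72·(52 − 3) mod 97 = 36.
m = m₂ + h·q = 3 + 36·31 = 1119.

1119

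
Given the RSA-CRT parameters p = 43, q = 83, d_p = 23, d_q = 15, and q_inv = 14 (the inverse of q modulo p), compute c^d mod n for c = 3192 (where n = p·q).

m₁ = c^(d_p) mod p: c ≡ 10 (mod 43), and 10^23 mod 43 = 14.
m₂ = c^(d_q) mod q: c ≡ 38 (mod 83), and 38^15 mod 83 = 36.
h = q_inv·(m₁ − m₂) mod p = 14·(14 − 36) mod 43 = 36.
m = m₂ + h·q = 36 + 36·83 = 3024.

3024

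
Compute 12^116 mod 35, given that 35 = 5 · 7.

11

Mod 5: 12 ≡ 2; since 4 | 116, by Fermat 2^116 ≡ 1 (mod 5).
Mod 7: 12 ≡ 5; by Fermat, exponent reduces to 116 mod 6 = 2; 5^2 ≡ 4 (mod 7).
Combine by CRT: x ≡ 1 (mod 5), x ≡ 4 (mod 7) ⇒ x ≡ 11 (mod 35).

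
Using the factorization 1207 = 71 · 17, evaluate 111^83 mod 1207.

83

Mod 71: 111 ≡ 40; by Fermat, exponent reduces to 83 mod 70 = 13; 40^13 ≡ 12 (mod 71).
Mod 17: 111 ≡ 9; by Fermat, exponent reduces to 83 mod 16 = 3; 9^3 ≡ 15 (mod 17).
Combine by CRT: x ≡ 12 (mod 71), x ≡ 15 (mod 17) ⇒ x ≡ 83 (mod 1207).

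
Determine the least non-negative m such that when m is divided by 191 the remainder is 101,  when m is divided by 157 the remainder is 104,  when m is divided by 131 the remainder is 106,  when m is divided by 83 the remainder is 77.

34180888

The moduli are pairwise coprime; N = 191·157·131·83 = 326048651.
N/191 = 1707061; 1707061 ≡ 94 (mod 191); 94·63 ≡ 1, so inverse 63.
N/157 = 2076743; 2076743 ≡ 104 (mod 157); 104·77 ≡ 1, so inverse 77.
N/131 = 2488921; 2488921 ≡ 52 (mod 131); 52·63 ≡ 1, so inverse 63.
N/83 = 3928297; 3928297 ≡ 73 (mod 83); 73·58 ≡ 1, so inverse 58.
m ≡ 101·1707061·63 + 104·2076743·77 + 106·2488921·63 + 77·3928297·58 = 61657375927.
61657375927 mod 326048651 = 34180888.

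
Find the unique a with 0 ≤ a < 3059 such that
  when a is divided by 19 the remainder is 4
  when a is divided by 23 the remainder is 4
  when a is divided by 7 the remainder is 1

2626

The moduli are pairwise coprime; N = 19·23·7 = 3059.
N/19 = 161; 161 ≡ 9 (mod 19); 9·17 ≡ 1, so inverse 17.
N/23 = 133; 133 ≡ 18 (mod 23); 18·9 ≡ 1, so inverse 9.
N/7 = 437; 437 ≡ 3 (mod 7); 3·5 ≡ 1, so inverse 5.
a ≡ 4·161·17 + 4·133·9 + 1·437·5 = 17921.
17921 mod 3059 = 2626.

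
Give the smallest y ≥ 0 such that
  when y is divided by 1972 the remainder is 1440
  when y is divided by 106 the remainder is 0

gcd(1972, 106) = 2 and 2 | (0 − 1440), so the pair is consistent; merging gives y ≡ 9328 (mod 104516), where 104516 = lcm(1972, 106).
The solution is unique modulo lcm(1972, 106) = 104516.

9328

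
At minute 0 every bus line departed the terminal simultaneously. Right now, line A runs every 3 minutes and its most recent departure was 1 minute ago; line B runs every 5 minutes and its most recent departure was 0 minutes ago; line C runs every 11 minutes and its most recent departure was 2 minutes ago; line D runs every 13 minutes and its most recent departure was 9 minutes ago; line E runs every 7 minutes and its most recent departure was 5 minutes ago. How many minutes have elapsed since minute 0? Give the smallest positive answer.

Combine the congruences pairwise.
From t ≡ 1 (mod 3) write t = 1 + 3s. Substituting into t ≡ 0 (mod 5) gives 3s ≡ 4 (mod 5), and since 3⁻¹ ≡ 2 (mod 5), s ≡ 3. Hence t ≡ 1 + 3·3 = 10 (mod 15).
From t ≡ 10 (mod 15) write t = 10 + 15s. Substituting into t ≡ 2 (mod 11) gives 15s ≡ 3 (mod 11), and since 4⁻¹ ≡ 3 (mod 11), s ≡ 9. Hence t ≡ 10 + 15·9 = 145 (mod 165).
From t ≡ 145 (mod 165) write t = 145 + 165s. Substituting into t ≡ 9 (mod 13) gives 165s ≡ 7 (mod 13), and since 9⁻¹ ≡ 3 (mod 13), s ≡ 8. Hence t ≡ 145 + 165·8 = 1465 (mod 2145).
From t ≡ 1465 (mod 2145) write t = 1465 + 2145s. Substituting into t ≡ 5 (mod 7) gives 2145s ≡ 3 (mod 7), and since 3⁻¹ ≡ 5 (mod 7), s ≡ 1. Hence t ≡ 1465 + 2145·1 = 3610 (mod 15015).

3610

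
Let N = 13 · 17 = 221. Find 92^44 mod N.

183

Mod 13: 92 ≡ 1; by Fermat, exponent reduces to 44 mod 12 = 8; 1^8 ≡ 1 (mod 13).
Mod 17: 92 ≡ 7; by Fermat, exponent reduces to 44 mod 16 = 12; 7^12 ≡ 13 (mod 17).
Combine by CRT: x ≡ 1 (mod 13), x ≡ 13 (mod 17) ⇒ x ≡ 183 (mod 221).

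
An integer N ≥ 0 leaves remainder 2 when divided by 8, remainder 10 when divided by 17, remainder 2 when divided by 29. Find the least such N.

The moduli are pairwise coprime; M = 8·17·29 = 3944.
M/8 = 493; 493 ≡ 5 (mod 8); 5·5 ≡ 1, so inverse 5.
M/17 = 232; 232 ≡ 11 (mod 17); 11·14 ≡ 1, so inverse 14.
M/29 = 136; 136 ≡ 20 (mod 29); 20·16 ≡ 1, so inverse 16.
N ≡ 2·493·5 + 10·232·14 + 2·136·16 = 41762.
41762 mod 3944 = 2322.

2322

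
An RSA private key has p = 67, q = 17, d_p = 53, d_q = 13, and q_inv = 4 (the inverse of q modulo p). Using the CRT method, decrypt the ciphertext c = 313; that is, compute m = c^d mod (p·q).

125

m₁ = c^(d_p) mod p: c ≡ 45 (mod 67), and 45^53 mod 67 = 58.
m₂ = c^(d_q) mod q: c ≡ 7 (mod 17), and 7^13 mod 17 = 6.
h = q_inv·(m₁ − m₂) mod p = 4·(58 − 6) mod 67 = 7.
m = m₂ + h·q = 6 + 7·17 = 125.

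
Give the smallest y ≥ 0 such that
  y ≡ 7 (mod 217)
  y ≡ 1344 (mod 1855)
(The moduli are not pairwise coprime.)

14329

Combine the congruences pairwise.
gcd(217, 1855) = 7 and 7 | (1344 − 7), so the pair is consistent; merging gives y ≡ 14329 (mod 57505), where 57505 = lcm(217, 1855).
The solution is unique modulo lcm(217, 1855) = 57505.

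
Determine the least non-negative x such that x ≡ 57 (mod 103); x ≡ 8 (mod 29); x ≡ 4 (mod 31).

Combine the congruences pairwise.
From x ≡ 57 (mod 103) write x = 57 + 103t. Substituting into x ≡ 8 (mod 29) gives 103t ≡ 9 (mod 29), and since 16⁻¹ ≡ 20 (mod 29), t ≡ 6. Hence x ≡ 57 + 103·6 = 675 (mod 2987).
From x ≡ 675 (mod 2987) write x = 675 + 2987t. Substituting into x ≡ 4 (mod 31) gives 2987t ≡ 11 (mod 31), and since 11⁻¹ ≡ 17 (mod 31), t ≡ 1. Hence x ≡ 675 + 2987·1 = 3662 (mod 92597).

3662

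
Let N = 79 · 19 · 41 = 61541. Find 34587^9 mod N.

3459

Mod 79: 34587 ≡ 64; 64^9 ≡ 62 (mod 79).
Mod 19: 34587 ≡ 7; 7^9 ≡ 1 (mod 19).
Mod 41: 34587 ≡ 24; 24^9 ≡ 15 (mod 41).
Combine by CRT: x ≡ 62 (mod 79), x ≡ 1 (mod 19), x ≡ 15 (mod 41) ⇒ x ≡ 3459 (mod 61541).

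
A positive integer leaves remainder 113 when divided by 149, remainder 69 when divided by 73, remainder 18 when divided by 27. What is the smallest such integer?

The moduli are pairwise coprime; N = 149·73·27 = 293679.
N/149 = 1971; 1971 ≡ 34 (mod 149); 34·57 ≡ 1, so inverse 57.
N/73 = 4023; 4023 ≡ 8 (mod 73); 8·64 ≡ 1, so inverse 64.
N/27 = 10877; 10877 ≡ 23 (mod 27); 23·20 ≡ 1, so inverse 20.
x ≡ 113·1971·57 + 69·4023·64 + 18·10877·20 = 34376499.
34376499 mod 293679 = 16056.

16056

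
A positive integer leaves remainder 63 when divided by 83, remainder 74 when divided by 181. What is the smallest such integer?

6952

From k ≡ 63 (mod 83) write k = 63 + 83t. Substituting into k ≡ 74 (mod 181) gives 83t ≡ 11 (mod 181), and since 83⁻¹ ≡ 24 (mod 181), t ≡ 83. Hence k ≡ 63 + 83·83 = 6952 (mod 15023).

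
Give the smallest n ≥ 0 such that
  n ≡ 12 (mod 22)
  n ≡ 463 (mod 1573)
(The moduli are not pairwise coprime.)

gcd(22, 1573) = 11 and 11 | (463 − 12), so the pair is consistent; merging gives n ≡ 2036 (mod 3146), where 3146 = lcm(22, 1573).
The solution is unique modulo lcm(22, 1573) = 3146.

2036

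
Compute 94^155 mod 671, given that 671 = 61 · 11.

Mod 61: 94 ≡ 33; by Fermat, exponent reduces to 155 mod 60 = 35; 33^35 ≡ 11 (mod 61).
Mod 11: 94 ≡ 6; by Fermat, exponent reduces to 155 mod 10 = 5; 6^5 ≡ 10 (mod 11).
Combine by CRT: x ≡ 11 (mod 61), x ≡ 10 (mod 11) ⇒ x ≡ 560 (mod 671).

560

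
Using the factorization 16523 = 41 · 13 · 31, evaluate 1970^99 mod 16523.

1825

Mod 41: 1970 ≡ 2; by Fermat, exponent reduces to 99 mod 40 = 19; 2^19 ≡ 21 (mod 41).
Mod 13: 1970 ≡ 7; by Fermat, exponent reduces to 99 mod 12 = 3; 7^3 ≡ 5 (mod 13).
Mod 31: 1970 ≡ 17; by Fermat, exponent reduces to 99 mod 30 = 9; 17^9 ≡ 27 (mod 31).
Combine by CRT: x ≡ 21 (mod 41), x ≡ 5 (mod 13), x ≡ 27 (mod 31) ⇒ x ≡ 1825 (mod 16523).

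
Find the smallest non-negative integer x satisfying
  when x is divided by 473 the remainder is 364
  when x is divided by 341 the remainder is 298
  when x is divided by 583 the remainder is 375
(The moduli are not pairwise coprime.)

769935

Combine the congruences pairwise.
gcd(473, 341) = 11 and 11 | (298 − 364), so the pair is consistent; merging gives x ≡ 7459 (mod 14663), where 14663 = lcm(473, 341).
gcd(14663, 583) = 11 and 11 | (375 − 7459), so the pair is consistent; merging gives x ≡ 769935 (mod 777139), where 777139 = lcm(14663, 583).
The solution is unique modulo lcm(473, 341, 583) = 777139.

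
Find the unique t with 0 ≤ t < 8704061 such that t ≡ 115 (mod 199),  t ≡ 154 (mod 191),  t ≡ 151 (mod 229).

2314883

The moduli are pairwise coprime; N = 199·191·229 = 8704061.
N/199 = 43739; 43739 ≡ 158 (mod 199); 158·165 ≡ 1, so inverse 165.
N/191 = 45571; 45571 ≡ 113 (mod 191); 113·71 ≡ 1, so inverse 71.
N/229 = 38009; 38009 ≡ 224 (mod 229); 224·183 ≡ 1, so inverse 183.
t ≡ 115·43739·165 + 154·45571·71 + 151·38009·183 = 2378523536.
2378523536 mod 8704061 = 2314883.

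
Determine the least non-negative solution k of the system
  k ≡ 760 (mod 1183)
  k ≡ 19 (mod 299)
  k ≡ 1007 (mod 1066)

1156551

gcd(1183, 299) = 13 and 13 | (19 − 760), so the pair is consistent; merging gives k ≡ 13773 (mod 27209), where 27209 = lcm(1183, 299).
gcd(27209, 1066) = 13 and 13 | (1007 − 13773), so the pair is consistent; merging gives k ≡ 1156551 (mod 2231138), where 2231138 = lcm(27209, 1066).
The solution is unique modulo lcm(1183, 299, 1066) = 2231138.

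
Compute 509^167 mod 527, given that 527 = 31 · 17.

Mod 31: 509 ≡ 13; by Fermat, exponent reduces to 167 mod 30 = 17; 13^17 ≡ 17 (mod 31).
Mod 17: 509 ≡ 16; by Fermat, exponent reduces to 167 mod 16 = 7; 16^7 ≡ 16 (mod 17).
Combine by CRT: x ≡ 17 (mod 31), x ≡ 16 (mod 17) ⇒ x ≡ 203 (mod 527).

203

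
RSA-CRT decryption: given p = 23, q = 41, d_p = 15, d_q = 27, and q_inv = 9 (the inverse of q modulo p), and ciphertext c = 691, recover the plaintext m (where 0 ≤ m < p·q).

70

m₁ = c^(d_p) mod p: c ≡ 1 (mod 23), and 1^15 mod 23 = 1.
m₂ = c^(d_q) mod q: c ≡ 35 (mod 41), and 35^27 mod 41 = 29.
h = q_inv·(m₁ − m₂) mod p = 9·(1 − 29) mod 23 = 1.
m = m₂ + h·q = 29 + 1·41 = 70.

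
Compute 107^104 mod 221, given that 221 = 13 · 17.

Mod 13: 107 ≡ 3; by Fermat, exponent reduces to 104 mod 12 = 8; 3^8 ≡ 9 (mod 13).
Mod 17: 107 ≡ 5; by Fermat, exponent reduces to 104 mod 16 = 8; 5^8 ≡ 16 (mod 17).
Combine by CRT: x ≡ 9 (mod 13), x ≡ 16 (mod 17) ⇒ x ≡ 152 (mod 221).

152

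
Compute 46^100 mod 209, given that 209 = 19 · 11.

Mod 19: 46 ≡ 8; by Fermat, exponent reduces to 100 mod 18 = 10; 8^10 ≡ 11 (mod 19).
Mod 11: 46 ≡ 2; since 10 | 100, by Fermat 2^100 ≡ 1 (mod 11).
Combine by CRT: x ≡ 11 (mod 19), x ≡ 1 (mod 11) ⇒ x ≡ 144 (mod 209).

144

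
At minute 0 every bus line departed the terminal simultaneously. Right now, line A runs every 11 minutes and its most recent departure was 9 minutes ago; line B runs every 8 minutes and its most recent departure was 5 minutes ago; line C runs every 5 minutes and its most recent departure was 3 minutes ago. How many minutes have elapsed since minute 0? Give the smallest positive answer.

53

The moduli are pairwise coprime; N = 11·8·5 = 440.
N/11 = 40; 40 ≡ 7 (mod 11); 7·8 ≡ 1, so inverse 8.
N/8 = 55; 55 ≡ 7 (mod 8); 7·7 ≡ 1, so inverse 7.
N/5 = 88; 88 ≡ 3 (mod 5); 3·2 ≡ 1, so inverse 2.
t ≡ 9·40·8 + 5·55·7 + 3·88·2 = 5333.
5333 mod 440 = 53.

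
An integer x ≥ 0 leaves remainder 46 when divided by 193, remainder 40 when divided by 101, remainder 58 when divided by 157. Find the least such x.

The moduli are pairwise coprime; N = 193·101·157 = 3060401.
N/193 = 15857; 15857 ≡ 31 (mod 193); 31·137 ≡ 1, so inverse 137.
N/101 = 30301; 30301 ≡ 1 (mod 101), inverse 1.
N/157 = 19493; 19493 ≡ 25 (mod 157); 25·44 ≡ 1, so inverse 44.
x ≡ 46·15857·137 + 40·30301·1 + 58·19493·44 = 150888990.
150888990 mod 3060401 = 929341.

929341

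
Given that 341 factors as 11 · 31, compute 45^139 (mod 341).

100

Mod 11: 45 ≡ 1; by Fermat, exponent reduces to 139 mod 10 = 9; 1^9 ≡ 1 (mod 11).
Mod 31: 45 ≡ 14; by Fermat, exponent reduces to 139 mod 30 = 19; 14^19 ≡ 7 (mod 31).
Combine by CRT: x ≡ 1 (mod 11), x ≡ 7 (mod 31) ⇒ x ≡ 100 (mod 341).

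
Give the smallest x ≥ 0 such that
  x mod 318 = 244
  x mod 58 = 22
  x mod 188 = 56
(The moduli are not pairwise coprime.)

329056

gcd(318, 58) = 2 and 2 | (22 − 244), so the pair is consistent; merging gives x ≡ 6286 (mod 9222), where 9222 = lcm(318, 58).
gcd(9222, 188) = 2 and 2 | (56 − 6286), so the pair is consistent; merging gives x ≡ 329056 (mod 866868), where 866868 = lcm(9222, 188).
The solution is unique modulo lcm(318, 58, 188) = 866868.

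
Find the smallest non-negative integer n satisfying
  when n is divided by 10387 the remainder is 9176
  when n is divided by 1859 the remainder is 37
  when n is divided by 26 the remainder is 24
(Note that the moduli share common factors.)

1920384

Combine the congruences pairwise.
gcd(10387, 1859) = 13 and 13 | (37 − 9176), so the pair is consistent; merging gives n ≡ 435043 (mod 1485341), where 1485341 = lcm(10387, 1859).
gcd(1485341, 26) = 13 and 13 | (24 − 435043), so the pair is consistent; merging gives n ≡ 1920384 (mod 2970682), where 2970682 = lcm(1485341, 26).
The solution is unique modulo lcm(10387, 1859, 26) = 2970682.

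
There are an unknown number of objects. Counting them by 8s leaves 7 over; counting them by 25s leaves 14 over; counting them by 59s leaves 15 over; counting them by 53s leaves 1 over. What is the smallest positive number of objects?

161439

The moduli are pairwise coprime; M = 8·25·59·53 = 625400.
M/8 = 78175; 78175 ≡ 7 (mod 8); 7·7 ≡ 1, so inverse 7.
M/25 = 25016; 25016 ≡ 16 (mod 25); 16·11 ≡ 1, so inverse 11.
M/59 = 10600; 10600 ≡ 39 (mod 59); 39·56 ≡ 1, so inverse 56.
M/53 = 11800; 11800 ≡ 34 (mod 53); 34·39 ≡ 1, so inverse 39.
N ≡ 7·78175·7 + 14·25016·11 + 15·10600·56 + 1·11800·39 = 17047239.
17047239 mod 625400 = 161439.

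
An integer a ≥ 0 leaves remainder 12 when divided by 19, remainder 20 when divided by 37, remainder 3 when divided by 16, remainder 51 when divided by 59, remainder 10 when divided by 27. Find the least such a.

The moduli are pairwise coprime; N = 19·37·16·59·27 = 17918064.
N/19 = 943056; 943056 ≡ 10 (mod 19); 10·2 ≡ 1, so inverse 2.
N/37 = 484272; 484272 ≡ 16 (mod 37); 16·7 ≡ 1, so inverse 7.
N/16 = 1119879; 1119879 ≡ 7 (mod 16); 7·7 ≡ 1, so inverse 7.
N/59 = 303696; 303696 ≡ 23 (mod 59); 23·18 ≡ 1, so inverse 18.
N/27 = 663632; 663632 ≡ 26 (mod 27); 26·26 ≡ 1, so inverse 26.
a ≡ 12·943056·2 + 20·484272·7 + 3·1119879·7 + 51·303696·18 + 10·663632·26 = 565286131.
565286131 mod 17918064 = 9826147.

9826147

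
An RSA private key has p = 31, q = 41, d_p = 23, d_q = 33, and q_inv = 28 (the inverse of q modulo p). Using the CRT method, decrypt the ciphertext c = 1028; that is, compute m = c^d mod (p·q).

m₁ = c^(d_p) mod p: c ≡ 5 (mod 31), and 5^23 mod 31 = 25.
m₂ = c^(d_q) mod q: c ≡ 3 (mod 41), and 3^33 mod 41 = 3.
h = q_inv·(m₁ − m₂) mod p = 28·(25 − 3) mod 31 = 27.
m = m₂ + h·q = 3 + 27·41 = 1110.

1110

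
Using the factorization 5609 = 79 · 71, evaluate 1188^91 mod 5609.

4448

Mod 79: 1188 ≡ 3; by Fermat, exponent reduces to 91 mod 78 = 13; 3^13 ≡ 24 (mod 79).
Mod 71: 1188 ≡ 52; by Fermat, exponent reduces to 91 mod 70 = 21; 52^21 ≡ 46 (mod 71).
Combine by CRT: x ≡ 24 (mod 79), x ≡ 46 (mod 71) ⇒ x ≡ 4448 (mod 5609).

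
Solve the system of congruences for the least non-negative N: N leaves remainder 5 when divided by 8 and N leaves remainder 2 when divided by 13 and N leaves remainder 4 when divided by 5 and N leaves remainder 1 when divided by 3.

1549

The moduli are pairwise coprime; M = 8·13·5·3 = 1560.
M/8 = 195; 195 ≡ 3 (mod 8); 3·3 ≡ 1, so inverse 3.
M/13 = 120; 120 ≡ 3 (mod 13); 3·9 ≡ 1, so inverse 9.
M/5 = 312; 312 ≡ 2 (mod 5); 2·3 ≡ 1, so inverse 3.
M/3 = 520; 520 ≡ 1 (mod 3), inverse 1.
N ≡ 5·195·3 + 2·120·9 + 4·312·3 + 1·520·1 = 9349.
9349 mod 1560 = 1549.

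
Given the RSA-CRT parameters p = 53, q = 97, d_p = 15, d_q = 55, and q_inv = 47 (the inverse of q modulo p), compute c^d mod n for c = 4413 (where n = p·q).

m₁ = c^(d_p) mod p: c ≡ 14 (mod 53), and 14^15 mod 53 = 3.
m₂ = c^(d_q) mod q: c ≡ 48 (mod 97), and 48^55 mod 97 = 25.
h = q_inv·(m₁ − m₂) mod p = 47·(3 − 25) mod 53 = 26.
m = m₂ + h·q = 25 + 26·97 = 2547.

2547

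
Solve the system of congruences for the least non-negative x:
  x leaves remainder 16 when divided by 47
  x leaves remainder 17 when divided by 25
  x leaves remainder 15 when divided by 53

The moduli are pairwise coprime; N = 47·25·53 = 62275.
N/47 = 1325; 1325 ≡ 9 (mod 47); 9·21 ≡ 1, so inverse 21.
N/25 = 2491; 2491 ≡ 16 (mod 25); 16·11 ≡ 1, so inverse 11.
N/53 = 1175; 1175 ≡ 9 (mod 53); 9·6 ≡ 1, so inverse 6.
x ≡ 16·1325·21 + 17·2491·11 + 15·1175·6 = 1016767.
1016767 mod 62275 = 20367.

20367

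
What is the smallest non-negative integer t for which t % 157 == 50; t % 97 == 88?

11825

Combine the congruences pairwise.
From t ≡ 50 (mod 157) write t = 50 + 157s. Substituting into t ≡ 88 (mod 97) gives 157s ≡ 38 (mod 97), and since 60⁻¹ ≡ 76 (mod 97), s ≡ 75. Hence t ≡ 50 + 157·75 = 11825 (mod 15229).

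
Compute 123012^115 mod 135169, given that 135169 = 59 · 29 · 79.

27769

Mod 59: 123012 ≡ 56; by Fermat, exponent reduces to 115 mod 58 = 57; 56^57 ≡ 39 (mod 59).
Mod 29: 123012 ≡ 23; by Fermat, exponent reduces to 115 mod 28 = 3; 23^3 ≡ 16 (mod 29).
Mod 79: 123012 ≡ 9; by Fermat, exponent reduces to 115 mod 78 = 37; 9^37 ≡ 40 (mod 79).
Combine by CRT: x ≡ 39 (mod 59), x ≡ 16 (mod 29), x ≡ 40 (mod 79) ⇒ x ≡ 27769 (mod 135169).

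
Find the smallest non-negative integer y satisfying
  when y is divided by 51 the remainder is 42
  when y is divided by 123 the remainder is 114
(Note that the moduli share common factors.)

gcd(51, 123) = 3 and 3 | (114 − 42), so the pair is consistent; merging gives y ≡ 2082 (mod 2091), where 2091 = lcm(51, 123).
The solution is unique modulo lcm(51, 123) = 2091.

2082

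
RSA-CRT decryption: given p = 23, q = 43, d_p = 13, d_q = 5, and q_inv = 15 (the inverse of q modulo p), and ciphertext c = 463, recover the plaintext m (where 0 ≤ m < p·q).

147

m₁ = c^(d_p) mod p: c ≡ 3 (mod 23), and 3^13 mod 23 = 9.
m₂ = c^(d_q) mod q: c ≡ 33 (mod 43), and 33^5 mod 43 = 18.
h = q_inv·(m₁ − m₂) mod p = 15·(9 − 18) mod 23 = 3.
m = m₂ + h·q = 18 + 3·43 = 147.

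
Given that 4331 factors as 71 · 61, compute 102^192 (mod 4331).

Mod 71: 102 ≡ 31; by Fermat, exponent reduces to 192 mod 70 = 52; 31^52 ≡ 4 (mod 71).
Mod 61: 102 ≡ 41; by Fermat, exponent reduces to 192 mod 60 = 12; 41^12 ≡ 34 (mod 61).
Combine by CRT: x ≡ 4 (mod 71), x ≡ 34 (mod 61) ⇒ x ≡ 217 (mod 4331).

217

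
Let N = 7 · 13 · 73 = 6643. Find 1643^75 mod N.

2400

Mod 7: 1643 ≡ 5; by Fermat, exponent reduces to 75 mod 6 = 3; 5^3 ≡ 6 (mod 7).
Mod 13: 1643 ≡ 5; by Fermat, exponent reduces to 75 mod 12 = 3; 5^3 ≡ 8 (mod 13).
Mod 73: 1643 ≡ 37; by Fermat, exponent reduces to 75 mod 72 = 3; 37^3 ≡ 64 (mod 73).
Combine by CRT: x ≡ 6 (mod 7), x ≡ 8 (mod 13), x ≡ 64 (mod 73) ⇒ x ≡ 2400 (mod 6643).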